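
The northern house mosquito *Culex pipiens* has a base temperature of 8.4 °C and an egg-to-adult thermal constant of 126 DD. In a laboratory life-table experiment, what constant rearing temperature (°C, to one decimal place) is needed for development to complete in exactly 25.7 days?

13.3 °C

Required daily accumulation = 126 / 25.7 = 4.903 DD/day.
T = T_base + 4.903 = 8.4 + 4.903 = 13.303 ≈ 13.3 °C.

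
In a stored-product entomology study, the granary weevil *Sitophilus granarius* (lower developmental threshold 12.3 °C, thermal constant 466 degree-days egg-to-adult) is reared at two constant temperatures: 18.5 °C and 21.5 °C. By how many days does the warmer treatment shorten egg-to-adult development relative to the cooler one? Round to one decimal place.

24.5 days

At 18.5 °C: 466 / (18.5 − 12.3) = 466 / 6.2 = 75.161 d.
At 21.5 °C: 466 / (21.5 − 12.3) = 466 / 9.2 = 50.652 d.
Difference = |75.161 − 50.652| = 24.509 ≈ 24.5 days.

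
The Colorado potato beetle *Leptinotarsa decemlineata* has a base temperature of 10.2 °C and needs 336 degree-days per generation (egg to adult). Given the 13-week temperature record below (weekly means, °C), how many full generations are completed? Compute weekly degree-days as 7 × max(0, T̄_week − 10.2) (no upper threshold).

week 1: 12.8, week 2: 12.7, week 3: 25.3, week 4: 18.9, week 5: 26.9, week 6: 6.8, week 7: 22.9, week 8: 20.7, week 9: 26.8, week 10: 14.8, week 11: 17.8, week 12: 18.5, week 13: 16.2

2 generations

Weekly DD (7 × max(0, T̄ − 10.2)): 18.2, 17.5, 105.7, 60.9, 116.9, 0.0, 88.9, 73.5, 116.2, 32.2, 53.2, 58.1, 42.0.
Season total = 783.3 DD.
Complete generations = ⌊783.3 / 336⌋ = 2.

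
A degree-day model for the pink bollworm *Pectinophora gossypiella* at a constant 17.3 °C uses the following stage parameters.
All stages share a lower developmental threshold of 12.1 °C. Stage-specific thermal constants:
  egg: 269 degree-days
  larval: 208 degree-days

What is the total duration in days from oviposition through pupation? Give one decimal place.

Daily accumulation at 17.3 °C = 17.3 − 12.1 = 5.2 DD/day.
Total K = 269 + 208 = 477 DD.
Total duration = 477 / 5.2 = 91.731 ≈ 91.7 days.

91.7 days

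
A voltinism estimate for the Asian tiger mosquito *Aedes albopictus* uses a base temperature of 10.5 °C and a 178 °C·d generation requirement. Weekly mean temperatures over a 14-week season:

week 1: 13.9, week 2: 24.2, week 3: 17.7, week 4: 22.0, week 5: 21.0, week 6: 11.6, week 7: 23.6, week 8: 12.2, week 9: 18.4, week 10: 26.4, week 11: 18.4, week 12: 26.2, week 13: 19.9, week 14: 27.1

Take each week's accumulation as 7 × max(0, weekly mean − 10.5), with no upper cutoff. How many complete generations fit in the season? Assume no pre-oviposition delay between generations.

5 generations

Weekly DD (7 × max(0, T̄ − 10.5)): 23.8, 95.9, 50.4, 80.5, 73.5, 7.7, 91.7, 11.9, 55.3, 111.3, 55.3, 109.9, 65.8, 116.2.
Season total = 949.2 DD.
Complete generations = ⌊949.2 / 178⌋ = 5.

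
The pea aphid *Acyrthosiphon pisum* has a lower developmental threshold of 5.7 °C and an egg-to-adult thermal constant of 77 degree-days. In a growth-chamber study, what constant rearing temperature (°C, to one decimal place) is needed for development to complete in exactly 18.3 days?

Required daily accumulation = 77 / 18.3 = 4.208 DD/day.
T = T_base + 4.208 = 5.7 + 4.208 = 9.908 ≈ 9.9 °C.

9.9 °C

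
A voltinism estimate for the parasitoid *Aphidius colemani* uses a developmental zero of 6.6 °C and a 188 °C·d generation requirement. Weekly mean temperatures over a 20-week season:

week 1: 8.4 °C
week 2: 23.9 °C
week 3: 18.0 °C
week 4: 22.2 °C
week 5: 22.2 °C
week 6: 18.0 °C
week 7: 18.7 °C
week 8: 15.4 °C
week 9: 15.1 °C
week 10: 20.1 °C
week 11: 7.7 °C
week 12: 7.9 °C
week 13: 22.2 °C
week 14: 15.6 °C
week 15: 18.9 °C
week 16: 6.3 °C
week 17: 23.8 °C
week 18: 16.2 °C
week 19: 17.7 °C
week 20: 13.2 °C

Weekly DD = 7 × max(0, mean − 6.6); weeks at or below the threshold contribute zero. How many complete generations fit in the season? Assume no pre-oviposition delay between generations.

Weekly DD (7 × max(0, T̄ − 6.6)): 12.6, 121.1, 79.8, 109.2, 109.2, 79.8, 84.7, 61.6, 59.5, 94.5, 7.7, 9.1, 109.2, 63.0, 86.1, 0.0, 120.4, 67.2, 77.7, 46.2.
Season total = 1398.6 DD.
Complete generations = ⌊1398.6 / 188⌋ = 7.

7 generations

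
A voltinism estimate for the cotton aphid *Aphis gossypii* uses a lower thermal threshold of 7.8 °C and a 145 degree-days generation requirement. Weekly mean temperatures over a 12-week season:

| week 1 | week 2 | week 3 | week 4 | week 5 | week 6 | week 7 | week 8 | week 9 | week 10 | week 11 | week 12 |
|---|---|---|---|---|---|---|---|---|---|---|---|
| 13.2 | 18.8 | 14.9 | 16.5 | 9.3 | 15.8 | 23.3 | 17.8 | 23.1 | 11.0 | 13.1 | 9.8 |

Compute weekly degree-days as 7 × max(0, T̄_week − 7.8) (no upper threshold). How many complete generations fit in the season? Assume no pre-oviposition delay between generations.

Weekly DD (7 × max(0, T̄ − 7.8)): 37.8, 77.0, 49.7, 60.9, 10.5, 56.0, 108.5, 70.0, 107.1, 22.4, 37.1, 14.0.
Season total = 651.0 DD.
Complete generations = ⌊651.0 / 145⌋ = 4.

4 generations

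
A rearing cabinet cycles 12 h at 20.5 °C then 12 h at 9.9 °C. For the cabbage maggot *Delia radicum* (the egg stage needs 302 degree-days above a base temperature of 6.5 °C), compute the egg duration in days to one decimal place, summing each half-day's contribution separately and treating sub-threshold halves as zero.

34.7 days

Day half: max(0, 20.5 − 6.5) × 0.5 = 14.0 × 0.5 = 7.00 DD.
Night half: max(0, 9.9 − 6.5) × 0.5 = 3.4 × 0.5 = 1.70 DD.
Per 24 h: 8.70 DD/day.
Duration = 302 / 8.70 = 34.713 ≈ 34.7 days.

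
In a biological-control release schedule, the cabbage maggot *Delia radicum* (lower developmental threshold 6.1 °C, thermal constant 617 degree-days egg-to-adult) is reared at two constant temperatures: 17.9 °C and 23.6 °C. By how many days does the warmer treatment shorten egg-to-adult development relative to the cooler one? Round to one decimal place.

At 17.9 °C: 617 / (17.9 − 6.1) = 617 / 11.8 = 52.288 d.
At 23.6 °C: 617 / (23.6 − 6.1) = 617 / 17.5 = 35.257 d.
Difference = |52.288 − 35.257| = 17.031 ≈ 17.0 days.

17.0 days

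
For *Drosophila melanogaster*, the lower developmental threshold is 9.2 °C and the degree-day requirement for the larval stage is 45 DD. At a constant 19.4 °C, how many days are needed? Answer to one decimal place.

4.4 days

Daily accumulation = 19.4 − 9.2 = 10.2 DD/day.
Duration = 45 / 10.2 = 4.412 ≈ 4.4 days.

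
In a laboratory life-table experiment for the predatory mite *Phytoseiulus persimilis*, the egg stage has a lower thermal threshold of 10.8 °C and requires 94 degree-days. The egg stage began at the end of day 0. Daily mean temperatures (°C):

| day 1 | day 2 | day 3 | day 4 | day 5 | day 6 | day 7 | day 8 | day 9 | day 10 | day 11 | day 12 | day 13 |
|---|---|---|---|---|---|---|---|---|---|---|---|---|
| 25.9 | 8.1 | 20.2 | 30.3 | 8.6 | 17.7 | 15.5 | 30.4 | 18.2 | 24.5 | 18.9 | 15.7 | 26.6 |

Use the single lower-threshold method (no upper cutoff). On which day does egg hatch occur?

Daily DD above 10.8 °C: 15.1, 0.0, 9.4, 19.5, 0.0, 6.9, 4.7, 19.6, 7.4, 13.7, 8.1, 4.9, 15.8.
Cumulative: 15.1, 15.1, 24.5, 44.0, 44.0, 50.9, 55.6, 75.2, 82.6, 96.3, 104.4, 109.3, 125.1.
The total first reaches 94 DD on day 10.

day 10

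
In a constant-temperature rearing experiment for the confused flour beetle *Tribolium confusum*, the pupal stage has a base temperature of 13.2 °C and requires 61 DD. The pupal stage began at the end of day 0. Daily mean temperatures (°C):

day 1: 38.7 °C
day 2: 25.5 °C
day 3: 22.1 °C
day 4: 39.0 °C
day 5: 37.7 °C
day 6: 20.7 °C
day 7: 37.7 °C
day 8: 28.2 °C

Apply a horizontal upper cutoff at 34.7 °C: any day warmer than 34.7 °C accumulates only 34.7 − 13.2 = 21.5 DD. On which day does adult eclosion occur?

day 4

Daily DD above 13.2 °C (capped at 21.5): 21.5, 12.3, 8.9, 21.5, 21.5, 7.5, 21.5, 15.0.
Cumulative: 21.5, 33.8, 42.7, 64.2, 85.7, 93.2, 114.7, 129.7.
The total first reaches 61 DD on day 4.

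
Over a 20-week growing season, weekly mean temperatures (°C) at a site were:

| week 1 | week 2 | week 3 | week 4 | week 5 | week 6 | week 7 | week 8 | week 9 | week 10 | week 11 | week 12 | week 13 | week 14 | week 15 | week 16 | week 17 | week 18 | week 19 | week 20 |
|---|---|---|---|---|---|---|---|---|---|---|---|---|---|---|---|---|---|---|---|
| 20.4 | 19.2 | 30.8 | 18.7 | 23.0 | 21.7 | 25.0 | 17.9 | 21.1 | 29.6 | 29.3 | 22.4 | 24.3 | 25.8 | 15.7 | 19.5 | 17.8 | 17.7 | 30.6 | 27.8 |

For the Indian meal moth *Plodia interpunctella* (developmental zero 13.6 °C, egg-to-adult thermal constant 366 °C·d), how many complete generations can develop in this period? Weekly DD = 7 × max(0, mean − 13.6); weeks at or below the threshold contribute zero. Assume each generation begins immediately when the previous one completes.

Weekly DD (7 × max(0, T̄ − 13.6)): 47.6, 39.2, 120.4, 35.7, 65.8, 56.7, 79.8, 30.1, 52.5, 112.0, 109.9, 61.6, 74.9, 85.4, 14.7, 41.3, 29.4, 28.7, 119.0, 99.4.
Season total = 1304.1 DD.
Complete generations = ⌊1304.1 / 366⌋ = 3.

3 generations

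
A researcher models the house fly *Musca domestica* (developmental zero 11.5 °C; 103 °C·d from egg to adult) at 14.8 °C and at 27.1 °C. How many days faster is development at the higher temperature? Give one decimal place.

24.6 days

At 14.8 °C: 103 / (14.8 − 11.5) = 103 / 3.3 = 31.212 d.
At 27.1 °C: 103 / (27.1 − 11.5) = 103 / 15.6 = 6.603 d.
Difference = |31.212 − 6.603| = 24.610 ≈ 24.6 days.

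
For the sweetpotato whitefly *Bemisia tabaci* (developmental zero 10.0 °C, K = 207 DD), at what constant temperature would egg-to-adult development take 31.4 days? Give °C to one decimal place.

Required daily accumulation = 207 / 31.4 = 6.592 DD/day.
T = T_base + 6.592 = 10.0 + 6.592 = 16.592 ≈ 16.6 °C.

16.6 °C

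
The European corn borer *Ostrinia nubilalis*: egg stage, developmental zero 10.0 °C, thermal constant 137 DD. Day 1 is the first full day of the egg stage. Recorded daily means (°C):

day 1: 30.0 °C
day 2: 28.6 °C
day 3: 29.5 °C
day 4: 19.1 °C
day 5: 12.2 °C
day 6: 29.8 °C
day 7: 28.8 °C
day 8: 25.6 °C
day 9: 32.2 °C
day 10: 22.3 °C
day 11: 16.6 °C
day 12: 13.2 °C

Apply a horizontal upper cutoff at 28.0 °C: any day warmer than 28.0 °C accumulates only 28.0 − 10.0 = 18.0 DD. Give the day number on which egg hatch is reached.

Daily DD above 10.0 °C (capped at 18.0): 18.0, 18.0, 18.0, 9.1, 2.2, 18.0, 18.0, 15.6, 18.0, 12.3, 6.6, 3.2.
Cumulative: 18.0, 36.0, 54.0, 63.1, 65.3, 83.3, 101.3, 116.9, 134.9, 147.2, 153.8, 157.0.
The total first reaches 137 DD on day 10.

day 10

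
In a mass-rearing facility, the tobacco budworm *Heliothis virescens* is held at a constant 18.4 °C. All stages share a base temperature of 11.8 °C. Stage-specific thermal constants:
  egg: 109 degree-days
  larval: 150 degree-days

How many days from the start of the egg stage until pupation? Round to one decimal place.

39.2 days

Daily accumulation at 18.4 °C = 18.4 − 11.8 = 6.6 DD/day.
Total K = 109 + 150 = 259 DD.
Total duration = 259 / 6.6 = 39.242 ≈ 39.2 days.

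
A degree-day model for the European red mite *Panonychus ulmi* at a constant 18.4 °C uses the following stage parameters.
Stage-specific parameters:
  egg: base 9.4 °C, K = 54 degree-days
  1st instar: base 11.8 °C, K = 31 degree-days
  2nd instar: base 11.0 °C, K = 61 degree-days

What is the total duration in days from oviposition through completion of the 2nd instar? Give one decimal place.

18.9 days

egg: 54 / (18.4 − 9.4) = 54 / 9.0 = 6.000 d.
1st instar: 31 / (18.4 − 11.8) = 31 / 6.6 = 4.697 d.
2nd instar: 61 / (18.4 − 11.0) = 61 / 7.4 = 8.243 d.
Sum = 18.940 ≈ 18.9 days.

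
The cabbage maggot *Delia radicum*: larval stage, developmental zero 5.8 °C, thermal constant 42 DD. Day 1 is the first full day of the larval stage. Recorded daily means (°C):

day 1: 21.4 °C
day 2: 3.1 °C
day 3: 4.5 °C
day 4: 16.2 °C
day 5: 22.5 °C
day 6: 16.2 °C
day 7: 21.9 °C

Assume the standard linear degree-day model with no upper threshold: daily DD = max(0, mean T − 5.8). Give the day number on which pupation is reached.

day 5

Daily DD above 5.8 °C: 15.6, 0.0, 0.0, 10.4, 16.7, 10.4, 16.1.
Cumulative: 15.6, 15.6, 15.6, 26.0, 42.7, 53.1, 69.2.
The total first reaches 42 DD on day 5.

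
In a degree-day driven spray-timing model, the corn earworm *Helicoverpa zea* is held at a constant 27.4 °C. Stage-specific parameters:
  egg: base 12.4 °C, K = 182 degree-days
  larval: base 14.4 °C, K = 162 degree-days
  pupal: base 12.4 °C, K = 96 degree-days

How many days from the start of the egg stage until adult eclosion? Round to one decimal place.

egg: 182 / (27.4 − 12.4) = 182 / 15.0 = 12.133 d.
larval: 162 / (27.4 − 14.4) = 162 / 13.0 = 12.462 d.
pupal: 96 / (27.4 − 12.4) = 96 / 15.0 = 6.400 d.
Sum = 30.995 ≈ 31.0 days.

31.0 days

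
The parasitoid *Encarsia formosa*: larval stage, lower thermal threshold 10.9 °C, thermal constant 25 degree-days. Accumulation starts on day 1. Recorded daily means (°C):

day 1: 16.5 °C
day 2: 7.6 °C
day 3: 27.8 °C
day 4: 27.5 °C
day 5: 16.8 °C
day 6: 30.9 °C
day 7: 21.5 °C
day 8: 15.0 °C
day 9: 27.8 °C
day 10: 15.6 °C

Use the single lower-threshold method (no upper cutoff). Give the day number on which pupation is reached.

Daily DD above 10.9 °C: 5.6, 0.0, 16.9, 16.6, 5.9, 20.0, 10.6, 4.1, 16.9, 4.7.
Cumulative: 5.6, 5.6, 22.5, 39.1, 45.0, 65.0, 75.6, 79.7, 96.6, 101.3.
The total first reaches 25 DD on day 4.

day 4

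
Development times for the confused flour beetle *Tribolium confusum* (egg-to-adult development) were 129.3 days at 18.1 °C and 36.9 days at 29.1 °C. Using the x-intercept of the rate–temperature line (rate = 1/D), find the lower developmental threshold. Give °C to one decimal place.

Under the model K = D·(T − T_b), so D₁·(T₁ − T_b) = D₂·(T₂ − T_b).
129.3·(18.1 − T_b) = 36.9·(29.1 − T_b)
T_b = (129.3·18.1 − 36.9·29.1) / (129.3 − 36.9) = 1266.54 / 92.4 = 13.707 °C ≈ 13.7 °C.

13.7 °C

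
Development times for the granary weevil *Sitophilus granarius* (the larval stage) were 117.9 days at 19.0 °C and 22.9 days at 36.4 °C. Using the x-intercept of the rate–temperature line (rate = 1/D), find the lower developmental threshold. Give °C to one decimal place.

Under the model K = D·(T − T_b), so D₁·(T₁ − T_b) = D₂·(T₂ − T_b).
117.9·(19.0 − T_b) = 22.9·(36.4 − T_b)
T_b = (117.9·19.0 − 22.9·36.4) / (117.9 − 22.9) = 1406.54 / 95.0 = 14.806 °C ≈ 14.8 °C.

14.8 °C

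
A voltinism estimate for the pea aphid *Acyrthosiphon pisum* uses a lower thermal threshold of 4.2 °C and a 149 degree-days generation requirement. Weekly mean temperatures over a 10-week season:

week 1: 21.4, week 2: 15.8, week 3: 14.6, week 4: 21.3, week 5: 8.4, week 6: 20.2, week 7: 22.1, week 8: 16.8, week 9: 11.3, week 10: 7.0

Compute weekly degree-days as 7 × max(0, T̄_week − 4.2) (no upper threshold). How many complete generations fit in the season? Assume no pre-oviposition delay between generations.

Weekly DD (7 × max(0, T̄ − 4.2)): 120.4, 81.2, 72.8, 119.7, 29.4, 112.0, 125.3, 88.2, 49.7, 19.6.
Season total = 818.3 DD.
Complete generations = ⌊818.3 / 149⌋ = 5.

5 generations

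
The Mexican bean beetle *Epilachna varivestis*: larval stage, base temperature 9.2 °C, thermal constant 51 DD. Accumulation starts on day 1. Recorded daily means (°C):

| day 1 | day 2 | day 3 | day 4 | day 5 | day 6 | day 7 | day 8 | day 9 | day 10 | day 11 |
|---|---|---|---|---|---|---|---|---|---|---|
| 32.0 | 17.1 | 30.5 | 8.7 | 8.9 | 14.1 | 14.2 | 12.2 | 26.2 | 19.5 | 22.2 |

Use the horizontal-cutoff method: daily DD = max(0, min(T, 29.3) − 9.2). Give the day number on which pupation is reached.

day 6

Daily DD above 9.2 °C (capped at 20.1): 20.1, 7.9, 20.1, 0.0, 0.0, 4.9, 5.0, 3.0, 17.0, 10.3, 13.0.
Cumulative: 20.1, 28.0, 48.1, 48.1, 48.1, 53.0, 58.0, 61.0, 78.0, 88.3, 101.3.
The total first reaches 51 DD on day 6.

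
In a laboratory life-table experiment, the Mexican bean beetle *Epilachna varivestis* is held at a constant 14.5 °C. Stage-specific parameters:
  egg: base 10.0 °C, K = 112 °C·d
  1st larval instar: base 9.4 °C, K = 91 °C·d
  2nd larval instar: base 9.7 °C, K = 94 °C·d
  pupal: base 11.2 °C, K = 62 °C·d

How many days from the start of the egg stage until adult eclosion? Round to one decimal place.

egg: 112 / (14.5 − 10.0) = 112 / 4.5 = 24.889 d.
1st larval instar: 91 / (14.5 − 9.4) = 91 / 5.1 = 17.843 d.
2nd larval instar: 94 / (14.5 − 9.7) = 94 / 4.8 = 19.583 d.
pupal: 62 / (14.5 − 11.2) = 62 / 3.3 = 18.788 d.
Sum = 81.103 ≈ 81.1 days.

81.1 days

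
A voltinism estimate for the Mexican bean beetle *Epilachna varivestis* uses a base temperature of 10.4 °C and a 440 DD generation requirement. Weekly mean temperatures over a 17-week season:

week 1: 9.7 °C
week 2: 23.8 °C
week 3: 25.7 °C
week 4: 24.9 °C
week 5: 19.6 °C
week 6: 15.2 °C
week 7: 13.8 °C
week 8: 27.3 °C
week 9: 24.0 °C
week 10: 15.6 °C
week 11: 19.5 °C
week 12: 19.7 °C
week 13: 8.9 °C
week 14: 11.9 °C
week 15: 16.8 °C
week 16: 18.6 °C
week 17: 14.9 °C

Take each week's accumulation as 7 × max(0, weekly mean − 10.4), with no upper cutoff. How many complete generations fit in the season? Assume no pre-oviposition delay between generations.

2 generations

Weekly DD (7 × max(0, T̄ − 10.4)): 0.0, 93.8, 107.1, 101.5, 64.4, 33.6, 23.8, 118.3, 95.2, 36.4, 63.7, 65.1, 0.0, 10.5, 44.8, 57.4, 31.5.
Season total = 947.1 DD.
Complete generations = ⌊947.1 / 440⌋ = 2.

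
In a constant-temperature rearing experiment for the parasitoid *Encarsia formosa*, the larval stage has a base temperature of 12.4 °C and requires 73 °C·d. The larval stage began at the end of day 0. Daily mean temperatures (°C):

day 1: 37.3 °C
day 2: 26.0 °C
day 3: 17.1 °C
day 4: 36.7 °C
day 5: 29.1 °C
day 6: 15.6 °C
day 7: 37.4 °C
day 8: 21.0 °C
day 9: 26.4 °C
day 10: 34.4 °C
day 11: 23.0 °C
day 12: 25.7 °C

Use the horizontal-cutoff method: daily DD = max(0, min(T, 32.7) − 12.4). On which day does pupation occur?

day 5

Daily DD above 12.4 °C (capped at 20.3): 20.3, 13.6, 4.7, 20.3, 16.7, 3.2, 20.3, 8.6, 14.0, 20.3, 10.6, 13.3.
Cumulative: 20.3, 33.9, 38.6, 58.9, 75.6, 78.8, 99.1, 107.7, 121.7, 142.0, 152.6, 165.9.
The total first reaches 73 DD on day 5.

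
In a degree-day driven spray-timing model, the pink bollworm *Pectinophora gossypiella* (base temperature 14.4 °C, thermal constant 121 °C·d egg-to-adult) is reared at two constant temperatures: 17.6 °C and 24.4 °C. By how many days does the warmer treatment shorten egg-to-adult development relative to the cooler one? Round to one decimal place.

At 17.6 °C: 121 / (17.6 − 14.4) = 121 / 3.2 = 37.812 d.
At 24.4 °C: 121 / (24.4 − 14.4) = 121 / 10.0 = 12.100 d.
Difference = |37.812 − 12.100| = 25.712 ≈ 25.7 days.

25.7 days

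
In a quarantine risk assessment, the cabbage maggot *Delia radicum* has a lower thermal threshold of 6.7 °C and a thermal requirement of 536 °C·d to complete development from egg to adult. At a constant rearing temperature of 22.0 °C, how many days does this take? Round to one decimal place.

35.0 days

Daily accumulation = 22.0 − 6.7 = 15.3 DD/day.
Duration = 536 / 15.3 = 35.033 ≈ 35.0 days.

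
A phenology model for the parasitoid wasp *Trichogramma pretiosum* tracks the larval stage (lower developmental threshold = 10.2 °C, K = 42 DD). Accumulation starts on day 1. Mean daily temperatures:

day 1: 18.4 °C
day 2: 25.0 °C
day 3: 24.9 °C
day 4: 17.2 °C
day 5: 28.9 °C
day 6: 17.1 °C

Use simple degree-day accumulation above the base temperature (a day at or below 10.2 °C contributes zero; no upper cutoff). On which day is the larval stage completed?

day 4

Daily DD above 10.2 °C: 8.2, 14.8, 14.7, 7.0, 18.7, 6.9.
Cumulative: 8.2, 23.0, 37.7, 44.7, 63.4, 70.3.
The total first reaches 42 DD on day 4.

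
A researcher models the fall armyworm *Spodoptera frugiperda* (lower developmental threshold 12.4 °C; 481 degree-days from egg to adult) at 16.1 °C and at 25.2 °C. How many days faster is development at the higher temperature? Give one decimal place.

At 16.1 °C: 481 / (16.1 − 12.4) = 481 / 3.7 = 130.000 d.
At 25.2 °C: 481 / (25.2 − 12.4) = 481 / 12.8 = 37.578 d.
Difference = |130.000 − 37.578| = 92.422 ≈ 92.4 days.

92.4 days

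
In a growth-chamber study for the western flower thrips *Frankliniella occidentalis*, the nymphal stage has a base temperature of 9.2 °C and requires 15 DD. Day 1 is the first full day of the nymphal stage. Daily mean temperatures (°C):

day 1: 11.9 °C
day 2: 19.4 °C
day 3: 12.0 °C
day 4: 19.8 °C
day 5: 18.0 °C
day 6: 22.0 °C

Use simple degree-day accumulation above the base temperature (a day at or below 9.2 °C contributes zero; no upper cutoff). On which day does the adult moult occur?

Daily DD above 9.2 °C: 2.7, 10.2, 2.8, 10.6, 8.8, 12.8.
Cumulative: 2.7, 12.9, 15.7, 26.3, 35.1, 47.9.
The total first reaches 15 DD on day 3.

day 3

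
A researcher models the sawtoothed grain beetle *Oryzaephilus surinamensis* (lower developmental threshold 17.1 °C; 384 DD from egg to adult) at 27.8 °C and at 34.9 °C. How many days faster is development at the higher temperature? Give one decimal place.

At 27.8 °C: 384 / (27.8 − 17.1) = 384 / 10.7 = 35.888 d.
At 34.9 °C: 384 / (34.9 − 17.1) = 384 / 17.8 = 21.573 d.
Difference = |35.888 − 21.573| = 14.315 ≈ 14.3 days.

14.3 days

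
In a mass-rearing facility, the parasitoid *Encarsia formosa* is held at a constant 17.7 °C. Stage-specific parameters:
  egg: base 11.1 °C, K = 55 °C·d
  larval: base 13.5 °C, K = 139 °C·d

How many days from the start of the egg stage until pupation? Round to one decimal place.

41.4 days

egg: 55 / (17.7 − 11.1) = 55 / 6.6 = 8.333 d.
larval: 139 / (17.7 − 13.5) = 139 / 4.2 = 33.095 d.
Sum = 41.429 ≈ 41.4 days.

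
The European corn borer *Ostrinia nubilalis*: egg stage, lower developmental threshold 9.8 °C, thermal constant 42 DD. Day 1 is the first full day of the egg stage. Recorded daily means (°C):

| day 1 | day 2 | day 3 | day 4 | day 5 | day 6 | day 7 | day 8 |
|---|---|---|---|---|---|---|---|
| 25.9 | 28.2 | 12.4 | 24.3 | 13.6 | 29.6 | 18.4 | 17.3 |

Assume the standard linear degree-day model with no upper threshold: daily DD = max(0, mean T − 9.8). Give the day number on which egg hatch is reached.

day 4

Daily DD above 9.8 °C: 16.1, 18.4, 2.6, 14.5, 3.8, 19.8, 8.6, 7.5.
Cumulative: 16.1, 34.5, 37.1, 51.6, 55.4, 75.2, 83.8, 91.3.
The total first reaches 42 DD on day 4.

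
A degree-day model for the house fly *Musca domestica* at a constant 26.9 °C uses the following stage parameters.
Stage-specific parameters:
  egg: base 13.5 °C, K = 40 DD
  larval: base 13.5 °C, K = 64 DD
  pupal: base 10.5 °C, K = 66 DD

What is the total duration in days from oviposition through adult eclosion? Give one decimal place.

egg: 40 / (26.9 − 13.5) = 40 / 13.4 = 2.985 d.
larval: 64 / (26.9 − 13.5) = 64 / 13.4 = 4.776 d.
pupal: 66 / (26.9 − 10.5) = 66 / 16.4 = 4.024 d.
Sum = 11.786 ≈ 11.8 days.

11.8 days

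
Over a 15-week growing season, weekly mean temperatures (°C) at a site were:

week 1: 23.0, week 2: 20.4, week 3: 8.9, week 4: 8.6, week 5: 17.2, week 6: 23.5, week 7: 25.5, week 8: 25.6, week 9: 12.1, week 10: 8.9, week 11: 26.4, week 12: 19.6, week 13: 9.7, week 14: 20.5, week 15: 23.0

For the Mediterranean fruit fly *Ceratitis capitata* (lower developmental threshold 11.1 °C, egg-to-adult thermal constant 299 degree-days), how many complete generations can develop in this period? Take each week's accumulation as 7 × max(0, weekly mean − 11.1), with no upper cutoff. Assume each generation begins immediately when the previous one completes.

2 generations

Weekly DD (7 × max(0, T̄ − 11.1)): 83.3, 65.1, 0.0, 0.0, 42.7, 86.8, 100.8, 101.5, 7.0, 0.0, 107.1, 59.5, 0.0, 65.8, 83.3.
Season total = 802.9 DD.
Complete generations = ⌊802.9 / 299⌋ = 2.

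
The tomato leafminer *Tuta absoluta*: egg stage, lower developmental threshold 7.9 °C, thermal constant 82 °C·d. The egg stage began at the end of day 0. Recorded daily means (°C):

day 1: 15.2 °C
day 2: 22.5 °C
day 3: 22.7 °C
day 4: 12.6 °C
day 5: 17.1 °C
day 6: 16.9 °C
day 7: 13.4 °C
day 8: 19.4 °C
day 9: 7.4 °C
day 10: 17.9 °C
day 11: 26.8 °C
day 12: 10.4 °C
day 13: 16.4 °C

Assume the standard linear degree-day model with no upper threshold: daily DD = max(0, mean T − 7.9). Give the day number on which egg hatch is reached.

Daily DD above 7.9 °C: 7.3, 14.6, 14.8, 4.7, 9.2, 9.0, 5.5, 11.5, 0.0, 10.0, 18.9, 2.5, 8.5.
Cumulative: 7.3, 21.9, 36.7, 41.4, 50.6, 59.6, 65.1, 76.6, 76.6, 86.6, 105.5, 108.0, 116.5.
The total first reaches 82 DD on day 10.

day 10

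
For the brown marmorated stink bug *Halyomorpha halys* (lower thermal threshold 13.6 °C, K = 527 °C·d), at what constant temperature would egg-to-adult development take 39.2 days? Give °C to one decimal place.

27.0 °C

Required daily accumulation = 527 / 39.2 = 13.444 DD/day.
T = T_base + 13.444 = 13.6 + 13.444 = 27.044 ≈ 27.0 °C.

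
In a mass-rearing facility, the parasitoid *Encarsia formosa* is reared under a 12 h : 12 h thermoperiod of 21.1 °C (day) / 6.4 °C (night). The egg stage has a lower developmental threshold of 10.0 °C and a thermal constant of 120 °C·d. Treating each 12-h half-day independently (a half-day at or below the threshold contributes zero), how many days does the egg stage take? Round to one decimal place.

Day half: max(0, 21.1 − 10.0) × 0.5 = 11.1 × 0.5 = 5.55 DD.
Night half: max(0, 6.4 − 10.0) × 0.5 = 0.0 × 0.5 = 0.00 DD.
Per 24 h: 5.55 DD/day.
Duration = 120 / 5.55 = 21.622 ≈ 21.6 days.

21.6 days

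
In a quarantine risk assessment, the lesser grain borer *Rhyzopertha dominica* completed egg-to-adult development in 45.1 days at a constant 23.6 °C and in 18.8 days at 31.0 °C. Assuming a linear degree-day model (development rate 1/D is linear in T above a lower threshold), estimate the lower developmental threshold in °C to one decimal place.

Linear rate model ⇒ the product D·(T − T_b) is constant across temperatures.
45.1·(23.6 − T_b) = 18.8·(31.0 − T_b)
T_b = (45.1·23.6 − 18.8·31.0) / (45.1 − 18.8) = 481.56 / 26.3 = 18.310 °C ≈ 18.3 °C.

18.3 °C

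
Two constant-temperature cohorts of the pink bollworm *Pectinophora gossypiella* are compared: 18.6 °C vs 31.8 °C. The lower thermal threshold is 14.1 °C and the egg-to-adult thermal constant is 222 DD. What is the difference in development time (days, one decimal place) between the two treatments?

36.8 days

At 18.6 °C: 222 / (18.6 − 14.1) = 222 / 4.5 = 49.333 d.
At 31.8 °C: 222 / (31.8 − 14.1) = 222 / 17.7 = 12.542 d.
Difference = |49.333 − 12.542| = 36.791 ≈ 36.8 days.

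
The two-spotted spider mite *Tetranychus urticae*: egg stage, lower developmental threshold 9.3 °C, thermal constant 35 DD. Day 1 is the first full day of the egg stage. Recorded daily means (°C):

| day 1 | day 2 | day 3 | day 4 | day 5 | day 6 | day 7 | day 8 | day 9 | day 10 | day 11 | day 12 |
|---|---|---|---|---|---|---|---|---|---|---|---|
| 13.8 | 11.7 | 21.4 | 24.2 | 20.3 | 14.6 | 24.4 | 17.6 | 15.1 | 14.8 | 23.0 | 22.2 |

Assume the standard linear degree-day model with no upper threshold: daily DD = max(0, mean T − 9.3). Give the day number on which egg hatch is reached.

Daily DD above 9.3 °C: 4.5, 2.4, 12.1, 14.9, 11.0, 5.3, 15.1, 8.3, 5.8, 5.5, 13.7, 12.9.
Cumulative: 4.5, 6.9, 19.0, 33.9, 44.9, 50.2, 65.3, 73.6, 79.4, 84.9, 98.6, 111.5.
The total first reaches 35 DD on day 5.

day 5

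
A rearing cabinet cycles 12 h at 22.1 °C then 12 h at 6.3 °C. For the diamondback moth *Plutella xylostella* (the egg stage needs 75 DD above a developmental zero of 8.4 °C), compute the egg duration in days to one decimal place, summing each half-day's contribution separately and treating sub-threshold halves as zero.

10.9 days

Day half: max(0, 22.1 − 8.4) × 0.5 = 13.7 × 0.5 = 6.85 DD.
Night half: max(0, 6.3 − 8.4) × 0.5 = 0.0 × 0.5 = 0.00 DD.
Per 24 h: 6.85 DD/day.
Duration = 75 / 6.85 = 10.949 ≈ 10.9 days.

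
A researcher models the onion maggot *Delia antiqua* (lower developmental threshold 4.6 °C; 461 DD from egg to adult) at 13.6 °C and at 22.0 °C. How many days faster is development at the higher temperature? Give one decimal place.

At 13.6 °C: 461 / (13.6 − 4.6) = 461 / 9.0 = 51.222 d.
At 22.0 °C: 461 / (22.0 − 4.6) = 461 / 17.4 = 26.494 d.
Difference = |51.222 − 26.494| = 24.728 ≈ 24.7 days.

24.7 days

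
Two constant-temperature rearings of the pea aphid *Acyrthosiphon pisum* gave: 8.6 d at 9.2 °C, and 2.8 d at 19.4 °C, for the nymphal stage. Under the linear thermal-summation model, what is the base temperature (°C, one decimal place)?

4.3 °C

Under the model K = D·(T − T_b), so D₁·(T₁ − T_b) = D₂·(T₂ − T_b).
8.6·(9.2 − T_b) = 2.8·(19.4 − T_b)
T_b = (8.6·9.2 − 2.8·19.4) / (8.6 − 2.8) = 24.80 / 5.8 = 4.276 °C ≈ 4.3 °C.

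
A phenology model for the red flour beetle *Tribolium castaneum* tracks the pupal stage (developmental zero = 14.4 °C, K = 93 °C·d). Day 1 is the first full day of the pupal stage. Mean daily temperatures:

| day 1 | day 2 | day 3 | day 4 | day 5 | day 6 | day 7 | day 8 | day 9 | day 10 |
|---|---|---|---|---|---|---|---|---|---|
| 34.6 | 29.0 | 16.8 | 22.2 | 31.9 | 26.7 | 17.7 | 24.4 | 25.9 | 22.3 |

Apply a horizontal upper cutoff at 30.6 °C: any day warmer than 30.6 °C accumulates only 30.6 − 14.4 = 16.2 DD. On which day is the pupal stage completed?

Daily DD above 14.4 °C (capped at 16.2): 16.2, 14.6, 2.4, 7.8, 16.2, 12.3, 3.3, 10.0, 11.5, 7.9.
Cumulative: 16.2, 30.8, 33.2, 41.0, 57.2, 69.5, 72.8, 82.8, 94.3, 102.2.
The total first reaches 93 DD on day 9.

day 9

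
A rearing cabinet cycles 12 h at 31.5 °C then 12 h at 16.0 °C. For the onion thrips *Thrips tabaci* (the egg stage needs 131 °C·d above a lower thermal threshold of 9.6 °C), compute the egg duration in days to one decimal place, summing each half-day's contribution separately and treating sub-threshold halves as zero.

Day half: max(0, 31.5 − 9.6) × 0.5 = 21.9 × 0.5 = 10.95 DD.
Night half: max(0, 16.0 − 9.6) × 0.5 = 6.4 × 0.5 = 3.20 DD.
Per 24 h: 14.15 DD/day.
Duration = 131 / 14.15 = 9.258 ≈ 9.3 days.

9.3 days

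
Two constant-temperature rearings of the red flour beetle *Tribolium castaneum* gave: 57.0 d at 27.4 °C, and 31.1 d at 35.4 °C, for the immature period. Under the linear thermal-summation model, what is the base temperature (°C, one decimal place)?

17.8 °C

Under the model K = D·(T − T_b), so D₁·(T₁ − T_b) = D₂·(T₂ − T_b).
57.0·(27.4 − T_b) = 31.1·(35.4 − T_b)
T_b = (57.0·27.4 − 31.1·35.4) / (57.0 − 31.1) = 460.86 / 25.9 = 17.794 °C ≈ 17.8 °C.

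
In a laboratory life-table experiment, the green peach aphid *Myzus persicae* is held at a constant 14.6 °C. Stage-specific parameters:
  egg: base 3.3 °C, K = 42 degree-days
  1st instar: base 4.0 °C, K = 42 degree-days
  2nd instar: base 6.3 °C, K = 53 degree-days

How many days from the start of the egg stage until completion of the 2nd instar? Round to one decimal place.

14.1 days

egg: 42 / (14.6 − 3.3) = 42 / 11.3 = 3.717 d.
1st instar: 42 / (14.6 − 4.0) = 42 / 10.6 = 3.962 d.
2nd instar: 53 / (14.6 − 6.3) = 53 / 8.3 = 6.386 d.
Sum = 14.065 ≈ 14.1 days.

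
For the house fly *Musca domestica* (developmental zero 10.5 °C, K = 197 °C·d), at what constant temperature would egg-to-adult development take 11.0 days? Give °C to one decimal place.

Required daily accumulation = 197 / 11.0 = 17.909 DD/day.
T = T_base + 17.909 = 10.5 + 17.909 = 28.409 ≈ 28.4 °C.

28.4 °C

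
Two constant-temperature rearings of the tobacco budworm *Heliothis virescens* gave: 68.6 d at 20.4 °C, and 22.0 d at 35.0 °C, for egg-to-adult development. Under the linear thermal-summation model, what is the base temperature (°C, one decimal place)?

Linear rate model ⇒ the product D·(T − T_b) is constant across temperatures.
68.6·(20.4 − T_b) = 22.0·(35.0 − T_b)
T_b = (68.6·20.4 − 22.0·35.0) / (68.6 − 22.0) = 629.44 / 46.6 = 13.507 °C ≈ 13.5 °C.

13.5 °C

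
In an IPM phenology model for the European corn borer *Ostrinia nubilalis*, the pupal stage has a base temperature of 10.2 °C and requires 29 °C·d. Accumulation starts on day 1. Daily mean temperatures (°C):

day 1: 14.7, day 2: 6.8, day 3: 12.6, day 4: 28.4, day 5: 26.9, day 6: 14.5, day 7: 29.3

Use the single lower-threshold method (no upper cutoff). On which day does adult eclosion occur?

day 5

Daily DD above 10.2 °C: 4.5, 0.0, 2.4, 18.2, 16.7, 4.3, 19.1.
Cumulative: 4.5, 4.5, 6.9, 25.1, 41.8, 46.1, 65.2.
The total first reaches 29 DD on day 5.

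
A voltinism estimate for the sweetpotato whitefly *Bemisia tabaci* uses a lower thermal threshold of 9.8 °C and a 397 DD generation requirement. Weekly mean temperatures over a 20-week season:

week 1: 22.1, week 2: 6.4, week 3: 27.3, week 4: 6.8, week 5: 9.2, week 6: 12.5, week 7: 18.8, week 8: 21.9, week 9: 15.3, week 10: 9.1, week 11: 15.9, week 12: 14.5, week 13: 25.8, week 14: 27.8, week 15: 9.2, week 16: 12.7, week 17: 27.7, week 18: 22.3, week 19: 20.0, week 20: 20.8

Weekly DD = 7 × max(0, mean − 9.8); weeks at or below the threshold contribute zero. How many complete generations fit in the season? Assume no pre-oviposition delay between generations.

2 generations

Weekly DD (7 × max(0, T̄ − 9.8)): 86.1, 0.0, 122.5, 0.0, 0.0, 18.9, 63.0, 84.7, 38.5, 0.0, 42.7, 32.9, 112.0, 126.0, 0.0, 20.3, 125.3, 87.5, 71.4, 77.0.
Season total = 1108.8 DD.
Complete generations = ⌊1108.8 / 397⌋ = 2.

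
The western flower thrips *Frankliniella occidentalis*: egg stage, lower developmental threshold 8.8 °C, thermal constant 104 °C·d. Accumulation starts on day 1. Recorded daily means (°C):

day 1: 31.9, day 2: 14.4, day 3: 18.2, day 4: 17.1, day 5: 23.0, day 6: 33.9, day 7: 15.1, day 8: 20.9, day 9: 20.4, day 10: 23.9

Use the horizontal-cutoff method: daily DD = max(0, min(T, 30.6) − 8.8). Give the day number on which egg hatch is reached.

Daily DD above 8.8 °C (capped at 21.8): 21.8, 5.6, 9.4, 8.3, 14.2, 21.8, 6.3, 12.1, 11.6, 15.1.
Cumulative: 21.8, 27.4, 36.8, 45.1, 59.3, 81.1, 87.4, 99.5, 111.1, 126.2.
The total first reaches 104 DD on day 9.

day 9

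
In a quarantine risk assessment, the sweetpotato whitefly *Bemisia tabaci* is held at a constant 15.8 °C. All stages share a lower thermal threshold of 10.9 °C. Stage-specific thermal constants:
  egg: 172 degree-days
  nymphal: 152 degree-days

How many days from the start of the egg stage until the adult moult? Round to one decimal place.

66.1 days

Daily accumulation at 15.8 °C = 15.8 − 10.9 = 4.9 DD/day.
Total K = 172 + 152 = 324 DD.
Total duration = 324 / 4.9 = 66.122 ≈ 66.1 days.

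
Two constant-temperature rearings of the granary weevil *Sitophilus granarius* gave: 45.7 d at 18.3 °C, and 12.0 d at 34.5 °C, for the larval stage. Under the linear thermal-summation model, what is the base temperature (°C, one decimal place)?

12.5 °C

Equal thermal constants: D₁(T₁ − T_b) = D₂(T₂ − T_b).
45.7·(18.3 − T_b) = 12.0·(34.5 − T_b)
T_b = (45.7·18.3 − 12.0·34.5) / (45.7 − 12.0) = 422.31 / 33.7 = 12.531 °C ≈ 12.5 °C.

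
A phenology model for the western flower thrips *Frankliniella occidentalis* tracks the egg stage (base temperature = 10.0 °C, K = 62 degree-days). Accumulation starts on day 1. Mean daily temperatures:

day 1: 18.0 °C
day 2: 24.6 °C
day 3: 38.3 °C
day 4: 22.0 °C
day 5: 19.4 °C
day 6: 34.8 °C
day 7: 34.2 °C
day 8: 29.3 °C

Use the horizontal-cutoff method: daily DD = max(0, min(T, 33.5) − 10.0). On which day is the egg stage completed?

day 5

Daily DD above 10.0 °C (capped at 23.5): 8.0, 14.6, 23.5, 12.0, 9.4, 23.5, 23.5, 19.3.
Cumulative: 8.0, 22.6, 46.1, 58.1, 67.5, 91.0, 114.5, 133.8.
The total first reaches 62 DD on day 5.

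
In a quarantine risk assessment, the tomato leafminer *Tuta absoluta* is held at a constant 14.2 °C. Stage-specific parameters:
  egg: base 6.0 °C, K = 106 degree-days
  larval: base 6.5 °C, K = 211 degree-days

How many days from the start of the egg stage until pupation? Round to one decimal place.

egg: 106 / (14.2 − 6.0) = 106 / 8.2 = 12.927 d.
larval: 211 / (14.2 − 6.5) = 211 / 7.7 = 27.403 d.
Sum = 40.329 ≈ 40.3 days.

40.3 days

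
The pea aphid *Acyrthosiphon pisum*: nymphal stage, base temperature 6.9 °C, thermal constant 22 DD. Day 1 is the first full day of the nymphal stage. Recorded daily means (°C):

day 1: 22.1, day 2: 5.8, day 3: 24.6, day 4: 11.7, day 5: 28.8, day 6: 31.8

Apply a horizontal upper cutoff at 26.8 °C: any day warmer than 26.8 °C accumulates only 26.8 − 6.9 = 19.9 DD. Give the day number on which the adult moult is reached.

day 3

Daily DD above 6.9 °C (capped at 19.9): 15.2, 0.0, 17.7, 4.8, 19.9, 19.9.
Cumulative: 15.2, 15.2, 32.9, 37.7, 57.6, 77.5.
The total first reaches 22 DD on day 3.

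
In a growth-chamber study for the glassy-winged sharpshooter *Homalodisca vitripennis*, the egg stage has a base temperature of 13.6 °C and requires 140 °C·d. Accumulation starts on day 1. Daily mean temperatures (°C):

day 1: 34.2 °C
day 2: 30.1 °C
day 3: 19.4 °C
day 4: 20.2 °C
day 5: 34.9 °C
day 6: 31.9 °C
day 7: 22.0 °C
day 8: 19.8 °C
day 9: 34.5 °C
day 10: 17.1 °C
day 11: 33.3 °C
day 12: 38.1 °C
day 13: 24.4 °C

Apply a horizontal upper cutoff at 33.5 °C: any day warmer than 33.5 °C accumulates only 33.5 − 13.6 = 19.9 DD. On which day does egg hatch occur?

Daily DD above 13.6 °C (capped at 19.9): 19.9, 16.5, 5.8, 6.6, 19.9, 18.3, 8.4, 6.2, 19.9, 3.5, 19.7, 19.9, 10.8.
Cumulative: 19.9, 36.4, 42.2, 48.8, 68.7, 87.0, 95.4, 101.6, 121.5, 125.0, 144.7, 164.6, 175.4.
The total first reaches 140 DD on day 11.

day 11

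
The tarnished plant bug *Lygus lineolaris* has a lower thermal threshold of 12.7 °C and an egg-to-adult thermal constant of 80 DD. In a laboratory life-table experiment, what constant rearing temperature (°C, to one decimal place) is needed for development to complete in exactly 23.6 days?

16.1 °C

Required daily accumulation = 80 / 23.6 = 3.390 DD/day.
T = T_base + 3.390 = 12.7 + 3.390 = 16.090 ≈ 16.1 °C.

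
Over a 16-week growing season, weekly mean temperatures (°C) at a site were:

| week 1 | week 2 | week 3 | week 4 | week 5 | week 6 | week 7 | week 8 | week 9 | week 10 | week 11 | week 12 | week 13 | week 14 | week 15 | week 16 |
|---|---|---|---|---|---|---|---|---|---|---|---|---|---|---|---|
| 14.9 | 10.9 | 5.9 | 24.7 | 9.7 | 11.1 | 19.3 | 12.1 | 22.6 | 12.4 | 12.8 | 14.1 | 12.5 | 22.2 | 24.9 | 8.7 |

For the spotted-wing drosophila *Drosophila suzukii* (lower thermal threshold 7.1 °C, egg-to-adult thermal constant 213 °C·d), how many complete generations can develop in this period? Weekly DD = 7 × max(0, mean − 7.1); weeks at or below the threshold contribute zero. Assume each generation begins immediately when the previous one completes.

Weekly DD (7 × max(0, T̄ − 7.1)): 54.6, 26.6, 0.0, 123.2, 18.2, 28.0, 85.4, 35.0, 108.5, 37.1, 39.9, 49.0, 37.8, 105.7, 124.6, 11.2.
Season total = 884.8 DD.
Complete generations = ⌊884.8 / 213⌋ = 4.

4 generations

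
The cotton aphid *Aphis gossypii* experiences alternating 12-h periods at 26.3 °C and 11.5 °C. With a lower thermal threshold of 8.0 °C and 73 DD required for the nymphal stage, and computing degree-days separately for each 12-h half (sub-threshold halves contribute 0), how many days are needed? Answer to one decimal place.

6.7 days

Day half: max(0, 26.3 − 8.0) × 0.5 = 18.3 × 0.5 = 9.15 DD.
Night half: max(0, 11.5 − 8.0) × 0.5 = 3.5 × 0.5 = 1.75 DD.
Per 24 h: 10.90 DD/day.
Duration = 73 / 10.90 = 6.697 ≈ 6.7 days.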